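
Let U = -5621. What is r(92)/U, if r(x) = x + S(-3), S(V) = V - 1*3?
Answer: -86/5621 ≈ -0.015300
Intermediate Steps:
S(V) = -3 + V (S(V) = V - 3 = -3 + V)
r(x) = -6 + x (r(x) = x + (-3 - 3) = x - 6 = -6 + x)
r(92)/U = (-6 + 92)/(-5621) = 86*(-1/5621) = -86/5621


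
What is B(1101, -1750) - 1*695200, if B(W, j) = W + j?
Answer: -695849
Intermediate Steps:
B(1101, -1750) - 1*695200 = (1101 - 1750) - 1*695200 = -649 - 695200 = -695849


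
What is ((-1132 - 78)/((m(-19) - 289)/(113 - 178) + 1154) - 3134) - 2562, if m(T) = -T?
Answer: -42887353/7528 ≈ -5697.0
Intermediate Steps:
((-1132 - 78)/((m(-19) - 289)/(113 - 178) + 1154) - 3134) - 2562 = ((-1132 - 78)/((-1*(-19) - 289)/(113 - 178) + 1154) - 3134) - 2562 = (-1210/((19 - 289)/(-65) + 1154) - 3134) - 2562 = (-1210/(-270*(-1/65) + 1154) - 3134) - 2562 = (-1210/(54/13 + 1154) - 3134) - 2562 = (-1210/15056/13 - 3134) - 2562 = (-1210*13/15056 - 3134) - 2562 = (-7865/7528 - 3134) - 2562 = -23600617/7528 - 2562 = -42887353/7528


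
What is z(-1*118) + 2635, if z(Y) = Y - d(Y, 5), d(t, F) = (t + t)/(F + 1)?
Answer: 7669/3 ≈ 2556.3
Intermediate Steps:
d(t, F) = 2*t/(1 + F) (d(t, F) = (2*t)/(1 + F) = 2*t/(1 + F))
z(Y) = 2*Y/3 (z(Y) = Y - 2*Y/(1 + 5) = Y - 2*Y/6 = Y - Y/3 = 2*Y/3)
z(-1*118) + 2635 = 2*(-1*118)/3 + 2635 = (⅔)*(-118) + 2635 = -236/3 + 2635 = 7669/3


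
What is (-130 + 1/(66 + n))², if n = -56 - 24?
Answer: 3316041/196 ≈ 16919.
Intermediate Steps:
n = -80
(-130 + 1/(66 + n))² = (-130 + 1/(66 - 80))² = (-130 + 1/(-14))² = (-130 - 1/14)² = (-1821/14)² = 3316041/196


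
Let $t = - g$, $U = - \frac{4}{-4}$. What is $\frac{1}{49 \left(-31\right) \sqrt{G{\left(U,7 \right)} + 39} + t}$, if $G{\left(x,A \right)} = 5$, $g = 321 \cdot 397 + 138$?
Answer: $- \frac{18225}{2310550963} + \frac{62 \sqrt{11}}{330078709} \approx -7.2648 \cdot 10^{-6}$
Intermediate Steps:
$U = 1$ ($U = \left(-4\right) \left(- \frac{1}{4}\right) = 1$)
$g = 127575$ ($g = 127437 + 138 = 127575$)
$t = -127575$ ($t = \left(-1\right) 127575 = -127575$)
$\frac{1}{49 \left(-31\right) \sqrt{G{\left(U,7 \right)} + 39} + t} = \frac{1}{49 \left(-31\right) \sqrt{5 + 39} - 127575} = \frac{1}{- 1519 \sqrt{44} - 127575} = \frac{1}{- 1519 \cdot 2 \sqrt{11} - 127575} = \frac{1}{- 3038 \sqrt{11} - 127575} = \frac{1}{-127575 - 3038 \sqrt{11}}$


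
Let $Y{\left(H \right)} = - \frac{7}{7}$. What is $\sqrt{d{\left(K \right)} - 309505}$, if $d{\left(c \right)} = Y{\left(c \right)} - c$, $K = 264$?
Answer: $i \sqrt{309770} \approx 556.57 i$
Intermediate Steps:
$Y{\left(H \right)} = -1$ ($Y{\left(H \right)} = \left(-7\right) \frac{1}{7} = -1$)
$d{\left(c \right)} = -1 - c$
$\sqrt{d{\left(K \right)} - 309505} = \sqrt{\left(-1 - 264\right) - 309505} = \sqrt{-265 - 309505} = \sqrt{-309770} = i \sqrt{309770}$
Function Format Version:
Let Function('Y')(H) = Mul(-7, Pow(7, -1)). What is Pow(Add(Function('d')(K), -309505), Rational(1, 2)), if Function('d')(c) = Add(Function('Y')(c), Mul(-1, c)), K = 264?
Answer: Mul(I, Pow(309770, Rational(1, 2))) ≈ Mul(556.57, I)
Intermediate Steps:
Function('Y')(H) = -1 (Function('Y')(H) = Mul(-7, Rational(1, 7)) = -1)
Function('d')(c) = Add(-1, Mul(-1, c))
Pow(Add(Function('d')(K), -309505), Rational(1, 2)) = Pow(Add(Add(-1, Mul(-1, 264)), -309505), Rational(1, 2)) = Pow(Add(Add(-1, -264), -309505), Rational(1, 2)) = Pow(Add(-265, -309505), Rational(1, 2)) = Pow(-309770, Rational(1, 2)) = Mul(I, Pow(309770, Rational(1, 2)))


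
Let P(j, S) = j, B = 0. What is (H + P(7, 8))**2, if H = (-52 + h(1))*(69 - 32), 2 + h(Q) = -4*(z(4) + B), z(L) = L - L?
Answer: 3964081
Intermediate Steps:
z(L) = 0
h(Q) = -2 (h(Q) = -2 - 4*(0 + 0) = -2 - 4*0 = -2 + 0 = -2)
H = -1998 (H = (-52 - 2)*(69 - 32) = -54*37 = -1998)
(H + P(7, 8))**2 = (-1998 + 7)**2 = (-1991)**2 = 3964081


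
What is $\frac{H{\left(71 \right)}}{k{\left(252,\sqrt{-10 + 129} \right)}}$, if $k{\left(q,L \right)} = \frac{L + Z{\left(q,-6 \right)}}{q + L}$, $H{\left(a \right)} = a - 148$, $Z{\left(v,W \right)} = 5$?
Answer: $\frac{87857}{94} - \frac{19019 \sqrt{119}}{94} \approx -1272.5$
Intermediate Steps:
$H{\left(a \right)} = -148 + a$ ($H{\left(a \right)} = a - 148 = -148 + a$)
$k{\left(q,L \right)} = \frac{5 + L}{L + q}$ ($k{\left(q,L \right)} = \frac{L + 5}{q + L} = \frac{5 + L}{L + q}$)
$\frac{H{\left(71 \right)}}{k{\left(252,\sqrt{-10 + 129} \right)}} = \frac{-148 + 71}{\frac{1}{\sqrt{-10 + 129} + 252} \left(5 + \sqrt{-10 + 129}\right)} = - \frac{77}{\frac{1}{\sqrt{119} + 252} \left(5 + \sqrt{119}\right)} = - \frac{77}{\frac{1}{252 + \sqrt{119}} \left(5 + \sqrt{119}\right)} = - 77 \frac{252 + \sqrt{119}}{5 + \sqrt{119}} = - \frac{77 \left(252 + \sqrt{119}\right)}{5 + \sqrt{119}}$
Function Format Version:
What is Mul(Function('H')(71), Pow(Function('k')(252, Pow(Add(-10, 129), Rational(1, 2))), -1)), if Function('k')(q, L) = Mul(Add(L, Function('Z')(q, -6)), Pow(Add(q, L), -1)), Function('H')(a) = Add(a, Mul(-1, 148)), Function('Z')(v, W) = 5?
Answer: Add(Rational(87857, 94), Mul(Rational(-19019, 94), Pow(119, Rational(1, 2)))) ≈ -1272.5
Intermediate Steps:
Function('H')(a) = Add(-148, a) (Function('H')(a) = Add(a, -148) = Add(-148, a))
Function('k')(q, L) = Mul(Pow(Add(L, q), -1), Add(5, L)) (Function('k')(q, L) = Mul(Add(L, 5), Pow(Add(q, L), -1)) = Mul(Add(5, L), Pow(Add(L, q), -1)) = Mul(Pow(Add(L, q), -1), Add(5, L)))
Mul(Function('H')(71), Pow(Function('k')(252, Pow(Add(-10, 129), Rational(1, 2))), -1)) = Mul(Add(-148, 71), Pow(Mul(Pow(Add(Pow(Add(-10, 129), Rational(1, 2)), 252), -1), Add(5, Pow(Add(-10, 129), Rational(1, 2)))), -1)) = Mul(-77, Pow(Mul(Pow(Add(Pow(119, Rational(1, 2)), 252), -1), Add(5, Pow(119, Rational(1, 2)))), -1)) = Mul(-77, Pow(Mul(Pow(Add(252, Pow(119, Rational(1, 2))), -1), Add(5, Pow(119, Rational(1, 2)))), -1)) = Mul(-77, Mul(Pow(Add(5, Pow(119, Rational(1, 2))), -1), Add(252, Pow(119, Rational(1, 2))))) = Mul(-77, Pow(Add(5, Pow(119, Rational(1, 2))), -1), Add(252, Pow(119, Rational(1, 2))))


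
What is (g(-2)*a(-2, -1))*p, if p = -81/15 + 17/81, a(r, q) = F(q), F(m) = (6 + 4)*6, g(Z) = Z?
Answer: 16816/27 ≈ 622.81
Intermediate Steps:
F(m) = 60 (F(m) = 10*6 = 60)
a(r, q) = 60
p = -2102/405 (p = -81*1/15 + 17*(1/81) = -27/5 + 17/81 = -2102/405 ≈ -5.1901)
(g(-2)*a(-2, -1))*p = -2*60*(-2102/405) = -120*(-2102/405) = 16816/27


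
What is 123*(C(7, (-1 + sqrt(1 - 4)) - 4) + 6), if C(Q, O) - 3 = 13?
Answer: 2706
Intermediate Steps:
C(Q, O) = 16 (C(Q, O) = 3 + 13 = 16)
123*(C(7, (-1 + sqrt(1 - 4)) - 4) + 6) = 123*(16 + 6) = 123*22 = 2706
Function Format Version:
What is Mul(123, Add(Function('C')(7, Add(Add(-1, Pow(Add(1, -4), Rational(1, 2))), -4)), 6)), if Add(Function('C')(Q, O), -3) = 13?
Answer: 2706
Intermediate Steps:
Function('C')(Q, O) = 16 (Function('C')(Q, O) = Add(3, 13) = 16)
Mul(123, Add(Function('C')(7, Add(Add(-1, Pow(Add(1, -4), Rational(1, 2))), -4)), 6)) = Mul(123, Add(16, 6)) = Mul(123, 22) = 2706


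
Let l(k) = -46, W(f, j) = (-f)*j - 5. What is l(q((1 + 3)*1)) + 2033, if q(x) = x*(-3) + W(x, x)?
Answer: 1987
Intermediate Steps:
W(f, j) = -5 - f*j (W(f, j) = -f*j - 5 = -5 - f*j)
q(x) = -5 - x² - 3*x (q(x) = x*(-3) + (-5 - x*x) = -3*x + (-5 - x²) = -5 - x² - 3*x)
l(q((1 + 3)*1)) + 2033 = -46 + 2033 = 1987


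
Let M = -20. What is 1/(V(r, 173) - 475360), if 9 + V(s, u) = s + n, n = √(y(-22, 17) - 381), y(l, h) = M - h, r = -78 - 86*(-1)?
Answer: -25019/11893056881 - I*√418/225968080739 ≈ -2.1037e-6 - 9.0478e-11*I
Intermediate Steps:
r = 8 (r = -78 + 86 = 8)
y(l, h) = -20 - h
n = I*√418 (n = √((-20 - 1*17) - 381) = √((-20 - 17) - 381) = √(-37 - 381) = √(-418) = I*√418 ≈ 20.445*I)
V(s, u) = -9 + s + I*√418 (V(s, u) = -9 + (s + I*√418) = -9 + s + I*√418)
1/(V(r, 173) - 475360) = 1/((-9 + 8 + I*√418) - 475360) = 1/((-1 + I*√418) - 475360) = 1/(-475361 + I*√418)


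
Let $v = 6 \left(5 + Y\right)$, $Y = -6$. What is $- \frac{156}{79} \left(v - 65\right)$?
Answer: $\frac{11076}{79} \approx 140.2$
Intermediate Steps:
$v = -6$ ($v = 6 \left(5 - 6\right) = 6 \left(-1\right) = -6$)
$- \frac{156}{79} \left(v - 65\right) = - \frac{156}{79} \left(-6 - 65\right) = \left(-156\right) \frac{1}{79} \left(-71\right) = \left(- \frac{156}{79}\right) \left(-71\right) = \frac{11076}{79}$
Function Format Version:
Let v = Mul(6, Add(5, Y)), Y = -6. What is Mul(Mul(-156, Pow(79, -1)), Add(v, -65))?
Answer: Rational(11076, 79) ≈ 140.20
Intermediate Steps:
v = -6 (v = Mul(6, Add(5, -6)) = Mul(6, -1) = -6)
Mul(Mul(-156, Pow(79, -1)), Add(v, -65)) = Mul(Mul(-156, Pow(79, -1)), Add(-6, -65)) = Mul(Mul(-156, Rational(1, 79)), -71) = Mul(Rational(-156, 79), -71) = Rational(11076, 79)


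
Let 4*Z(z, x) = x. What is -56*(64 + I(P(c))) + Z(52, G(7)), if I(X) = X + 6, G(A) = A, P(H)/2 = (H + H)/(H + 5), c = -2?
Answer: -45227/12 ≈ -3768.9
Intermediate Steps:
P(H) = 4*H/(5 + H) (P(H) = 2*((H + H)/(H + 5)) = 2*((2*H)/(5 + H)) = 2*(2*H/(5 + H)) = 4*H/(5 + H))
Z(z, x) = x/4
I(X) = 6 + X
-56*(64 + I(P(c))) + Z(52, G(7)) = -56*(64 + (6 + 4*(-2)/(5 - 2))) + (¼)*7 = -56*(64 + (6 + 4*(-2)/3)) + 7/4 = -56*(64 + (6 + 4*(-2)*(⅓))) + 7/4 = -56*(64 + (6 - 8/3)) + 7/4 = -56*(64 + 10/3) + 7/4 = -56*202/3 + 7/4 = -11312/3 + 7/4 = -45227/12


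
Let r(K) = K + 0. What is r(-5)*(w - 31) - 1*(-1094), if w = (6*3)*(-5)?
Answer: 1699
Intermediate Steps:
r(K) = K
w = -90 (w = 18*(-5) = -90)
r(-5)*(w - 31) - 1*(-1094) = -5*(-90 - 31) - 1*(-1094) = -5*(-121) + 1094 = 605 + 1094 = 1699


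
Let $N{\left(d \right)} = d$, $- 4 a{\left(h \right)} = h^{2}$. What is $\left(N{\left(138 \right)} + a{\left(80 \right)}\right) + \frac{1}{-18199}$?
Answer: $- \frac{26606939}{18199} \approx -1462.0$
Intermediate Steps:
$a{\left(h \right)} = - \frac{h^{2}}{4}$
$\left(N{\left(138 \right)} + a{\left(80 \right)}\right) + \frac{1}{-18199} = \left(138 - \frac{80^{2}}{4}\right) + \frac{1}{-18199} = \left(138 - 1600\right) - \frac{1}{18199} = -1462 - \frac{1}{18199} = - \frac{26606939}{18199}$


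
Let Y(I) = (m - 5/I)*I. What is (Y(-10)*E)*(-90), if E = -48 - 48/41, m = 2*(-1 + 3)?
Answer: -8164800/41 ≈ -1.9914e+5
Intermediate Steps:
m = 4 (m = 2*2 = 4)
Y(I) = I*(4 - 5/I) (Y(I) = (4 - 5/I)*I = I*(4 - 5/I))
E = -2016/41 (E = -48 - 48*1/41 = -48 - 48/41 = -2016/41 ≈ -49.171)
(Y(-10)*E)*(-90) = ((-5 + 4*(-10))*(-2016/41))*(-90) = ((-5 - 40)*(-2016/41))*(-90) = -45*(-2016/41)*(-90) = (90720/41)*(-90) = -8164800/41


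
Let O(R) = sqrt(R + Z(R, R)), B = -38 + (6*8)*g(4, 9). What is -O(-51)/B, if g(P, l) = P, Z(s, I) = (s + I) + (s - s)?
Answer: -3*I*sqrt(17)/154 ≈ -0.08032*I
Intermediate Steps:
Z(s, I) = I + s (Z(s, I) = (I + s) + 0 = I + s)
B = 154 (B = -38 + (6*8)*4 = -38 + 48*4 = -38 + 192 = 154)
O(R) = sqrt(3)*sqrt(R) (O(R) = sqrt(R + (R + R)) = sqrt(R + 2*R) = sqrt(3*R) = sqrt(3)*sqrt(R))
-O(-51)/B = -sqrt(3)*sqrt(-51)/154 = -sqrt(3)*(I*sqrt(51))/154 = -3*I*sqrt(17)/154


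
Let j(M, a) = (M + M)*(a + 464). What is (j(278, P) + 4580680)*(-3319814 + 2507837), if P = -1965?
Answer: -3041766527148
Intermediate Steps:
j(M, a) = 2*M*(464 + a) (j(M, a) = (2*M)*(464 + a) = 2*M*(464 + a))
(j(278, P) + 4580680)*(-3319814 + 2507837) = (2*278*(464 - 1965) + 4580680)*(-3319814 + 2507837) = (2*278*(-1501) + 4580680)*(-811977) = (-834556 + 4580680)*(-811977) = 3746124*(-811977) = -3041766527148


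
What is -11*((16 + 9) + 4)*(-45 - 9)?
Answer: 17226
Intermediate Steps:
-11*((16 + 9) + 4)*(-45 - 9) = -11*(25 + 4)*(-54) = -319*(-54) = -11*(-1566) = 17226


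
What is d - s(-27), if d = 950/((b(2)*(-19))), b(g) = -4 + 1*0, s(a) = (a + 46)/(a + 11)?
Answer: 219/16 ≈ 13.688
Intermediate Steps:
s(a) = (46 + a)/(11 + a)
b(g) = -4 (b(g) = -4 + 0 = -4)
d = 25/2 (d = 950/((-4*(-19))) = 950/76 = 950*(1/76) = 25/2 ≈ 12.500)
d - s(-27) = 25/2 - (46 - 27)/(11 - 27) = 25/2 - 19/(-16) = 25/2 - (-1)*19/16 = 25/2 - 1*(-19/16) = 25/2 + 19/16 = 219/16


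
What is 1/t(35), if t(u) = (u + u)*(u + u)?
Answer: 1/4900 ≈ 0.00020408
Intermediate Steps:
t(u) = 4*u² (t(u) = (2*u)*(2*u) = 4*u²)
1/t(35) = 1/(4*35²) = 1/(4*1225) = 1/4900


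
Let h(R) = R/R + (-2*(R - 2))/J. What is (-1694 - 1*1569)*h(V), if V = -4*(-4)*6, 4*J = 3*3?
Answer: 2424409/9 ≈ 2.6938e+5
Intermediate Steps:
J = 9/4 (J = (3*3)/4 = (¼)*9 = 9/4 ≈ 2.2500)
V = 96 (V = 16*6 = 96)
h(R) = 25/9 - 8*R/9 (h(R) = R/R + (-2*(R - 2))/(9/4) = 1 - 2*(-2 + R)*(4/9) = 1 + (4 - 2*R)*(4/9) = 1 + (16/9 - 8*R/9) = 25/9 - 8*R/9)
(-1694 - 1*1569)*h(V) = (-1694 - 1*1569)*(25/9 - 8/9*96) = (-1694 - 1569)*(25/9 - 256/3) = -3263*(-743/9) = 2424409/9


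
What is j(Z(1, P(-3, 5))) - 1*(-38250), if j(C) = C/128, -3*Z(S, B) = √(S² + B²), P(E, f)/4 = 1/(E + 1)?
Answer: 38250 - √5/384 ≈ 38250.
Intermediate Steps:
P(E, f) = 4/(1 + E) (P(E, f) = 4/(E + 1) = 4/(1 + E))
Z(S, B) = -√(B² + S²)/3 (Z(S, B) = -√(S² + B²)/3 = -√(B² + S²)/3)
j(C) = C/128 (j(C) = C*(1/128) = C/128)
j(Z(1, P(-3, 5))) - 1*(-38250) = (-√((4/(1 - 3))² + 1²)/3)/128 - 1*(-38250) = (-√((4/(-2))² + 1)/3)/128 + 38250 = (-√((4*(-½))² + 1)/3)/128 + 38250 = (-√((-2)² + 1)/3)/128 + 38250 = (-√(4 + 1)/3)/128 + 38250 = (-√5/3)/128 + 38250 = -√5/384 + 38250 = 38250 - √5/384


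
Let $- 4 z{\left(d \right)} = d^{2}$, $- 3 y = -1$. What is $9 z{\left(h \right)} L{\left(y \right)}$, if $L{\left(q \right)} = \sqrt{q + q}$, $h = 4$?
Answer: $- 12 \sqrt{6} \approx -29.394$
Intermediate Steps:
$y = \frac{1}{3}$ ($y = \left(- \frac{1}{3}\right) \left(-1\right) = \frac{1}{3} \approx 0.33333$)
$L{\left(q \right)} = \sqrt{2} \sqrt{q}$ ($L{\left(q \right)} = \sqrt{2 q} = \sqrt{2} \sqrt{q}$)
$z{\left(d \right)} = - \frac{d^{2}}{4}$
$9 z{\left(h \right)} L{\left(y \right)} = 9 \left(- \frac{4^{2}}{4}\right) \frac{\sqrt{2}}{\sqrt{3}} = 9 \left(\left(- \frac{1}{4}\right) 16\right) \sqrt{2} \frac{\sqrt{3}}{3} = 9 \left(-4\right) \frac{\sqrt{6}}{3} = - 36 \frac{\sqrt{6}}{3} = - 12 \sqrt{6}$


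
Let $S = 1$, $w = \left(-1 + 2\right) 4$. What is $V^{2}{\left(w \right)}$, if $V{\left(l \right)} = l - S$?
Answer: $9$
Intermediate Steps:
$w = 4$ ($w = 1 \cdot 4 = 4$)
$V{\left(l \right)} = -1 + l$ ($V{\left(l \right)} = l - 1 = -1 + l$)
$V^{2}{\left(w \right)} = \left(-1 + 4\right)^{2} = 3^{2} = 9$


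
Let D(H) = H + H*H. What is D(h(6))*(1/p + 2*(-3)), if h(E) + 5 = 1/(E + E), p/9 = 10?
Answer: -1494647/12960 ≈ -115.33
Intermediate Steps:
p = 90 (p = 9*10 = 90)
h(E) = -5 + 1/(2*E) (h(E) = -5 + 1/(E + E) = -5 + 1/(2*E))
D(H) = H + H²
D(h(6))*(1/p + 2*(-3)) = ((-5 + (½)/6)*(1 + (-5 + (½)/6)))*(1/90 + 2*(-3)) = ((-5 + (½)*(⅙))*(1 + (-5 + (½)*(⅙))))*(1/90 - 6) = ((-5 + 1/12)*(1 + (-5 + 1/12)))*(-539/90) = -59*(1 - 59/12)/12*(-539/90) = -59/12*(-47/12)*(-539/90) = (2773/144)*(-539/90) = -1494647/12960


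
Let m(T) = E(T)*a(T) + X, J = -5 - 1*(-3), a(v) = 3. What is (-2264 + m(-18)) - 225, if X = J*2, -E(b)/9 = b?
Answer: -2007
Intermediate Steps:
E(b) = -9*b
J = -2 (J = -5 + 3 = -2)
X = -4 (X = -2*2 = -4)
m(T) = -4 - 27*T (m(T) = -9*T*3 - 4 = -27*T - 4 = -4 - 27*T)
(-2264 + m(-18)) - 225 = (-2264 + (-4 - 27*(-18))) - 225 = (-2264 + (-4 + 486)) - 225 = (-2264 + 482) - 225 = -1782 - 225 = -2007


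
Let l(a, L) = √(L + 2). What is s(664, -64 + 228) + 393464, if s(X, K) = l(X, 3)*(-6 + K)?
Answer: 393464 + 158*√5 ≈ 3.9382e+5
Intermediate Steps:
l(a, L) = √(2 + L)
s(X, K) = √5*(-6 + K) (s(X, K) = √(2 + 3)*(-6 + K) = √5*(-6 + K))
s(664, -64 + 228) + 393464 = √5*(-6 + (-64 + 228)) + 393464 = √5*(-6 + 164) + 393464 = √5*158 + 393464 = 158*√5 + 393464 = 393464 + 158*√5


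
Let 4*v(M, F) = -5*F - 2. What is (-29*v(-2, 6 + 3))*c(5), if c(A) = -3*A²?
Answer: -102225/4 ≈ -25556.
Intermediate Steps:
v(M, F) = -½ - 5*F/4 (v(M, F) = (-5*F - 2)/4 = (-2 - 5*F)/4 = -½ - 5*F/4)
(-29*v(-2, 6 + 3))*c(5) = (-29*(-½ - 5*(6 + 3)/4))*(-3*5²) = (-29*(-½ - 5/4*9))*(-3*25) = -29*(-½ - 45/4)*(-75) = -29*(-47/4)*(-75) = (1363/4)*(-75) = -102225/4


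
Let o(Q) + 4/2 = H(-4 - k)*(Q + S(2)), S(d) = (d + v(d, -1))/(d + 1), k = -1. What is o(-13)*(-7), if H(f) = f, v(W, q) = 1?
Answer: -238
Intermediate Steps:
S(d) = 1 (S(d) = (d + 1)/(d + 1) = (1 + d)/(1 + d) = 1)
o(Q) = -5 - 3*Q (o(Q) = -2 + (-4 - 1*(-1))*(Q + 1) = -2 + (-4 + 1)*(1 + Q) = -2 - 3*(1 + Q) = -2 + (-3 - 3*Q) = -5 - 3*Q)
o(-13)*(-7) = (-5 - 3*(-13))*(-7) = (-5 + 39)*(-7) = 34*(-7) = -238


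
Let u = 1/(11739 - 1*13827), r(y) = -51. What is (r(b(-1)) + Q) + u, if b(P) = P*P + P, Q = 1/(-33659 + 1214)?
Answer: -127964359/2509080 ≈ -51.000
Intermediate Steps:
Q = -1/32445 (Q = 1/(-32445) = -1/32445 ≈ -3.0821e-5)
b(P) = P + P² (b(P) = P² + P = P + P²)
u = -1/2088 (u = 1/(11739 - 13827) = 1/(-2088) = -1/2088 ≈ -0.00047893)
(r(b(-1)) + Q) + u = (-51 - 1/32445) - 1/2088 = -1654696/32445 - 1/2088 = -127964359/2509080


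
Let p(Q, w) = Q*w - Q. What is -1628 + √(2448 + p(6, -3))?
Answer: -1628 + 2*√606 ≈ -1578.8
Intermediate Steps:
p(Q, w) = -Q + Q*w
-1628 + √(2448 + p(6, -3)) = -1628 + √(2448 + 6*(-1 - 3)) = -1628 + √(2448 + 6*(-4)) = -1628 + √(2448 - 24) = -1628 + √2424 = -1628 + 2*√606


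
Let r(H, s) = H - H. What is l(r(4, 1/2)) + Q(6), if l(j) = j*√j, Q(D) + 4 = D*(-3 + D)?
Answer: 14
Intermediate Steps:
Q(D) = -4 + D*(-3 + D)
r(H, s) = 0
l(j) = j^(3/2)
l(r(4, 1/2)) + Q(6) = 0^(3/2) + (-4 + 6² - 3*6) = 0 + (-4 + 36 - 18) = 0 + 14 = 14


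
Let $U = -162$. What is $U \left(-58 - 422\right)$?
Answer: $77760$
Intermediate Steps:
$U \left(-58 - 422\right) = - 162 \left(-58 - 422\right) = \left(-162\right) \left(-480\right) = 77760$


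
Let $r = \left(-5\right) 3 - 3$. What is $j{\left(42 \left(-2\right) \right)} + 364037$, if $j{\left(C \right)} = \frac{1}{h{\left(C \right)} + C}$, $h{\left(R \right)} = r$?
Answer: $\frac{37131773}{102} \approx 3.6404 \cdot 10^{5}$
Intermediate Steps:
$r = -18$ ($r = -15 - 3 = -18$)
$h{\left(R \right)} = -18$
$j{\left(C \right)} = \frac{1}{-18 + C}$
$j{\left(42 \left(-2\right) \right)} + 364037 = \frac{1}{-18 + 42 \left(-2\right)} + 364037 = \frac{1}{-18 - 84} + 364037 = \frac{1}{-102} + 364037 = - \frac{1}{102} + 364037 = \frac{37131773}{102}$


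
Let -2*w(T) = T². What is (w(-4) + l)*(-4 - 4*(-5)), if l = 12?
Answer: 64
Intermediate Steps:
w(T) = -T²/2
(w(-4) + l)*(-4 - 4*(-5)) = (-½*(-4)² + 12)*(-4 - 4*(-5)) = (-½*16 + 12)*(-4 + 20) = (-8 + 12)*16 = 4*16 = 64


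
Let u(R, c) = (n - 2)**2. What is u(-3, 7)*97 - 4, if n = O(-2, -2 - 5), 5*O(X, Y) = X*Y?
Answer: 1452/25 ≈ 58.080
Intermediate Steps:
O(X, Y) = X*Y/5 (O(X, Y) = (X*Y)/5 = X*Y/5)
n = 14/5 (n = (1/5)*(-2)*(-2 - 5) = (1/5)*(-2)*(-7) = 14/5 ≈ 2.8000)
u(R, c) = 16/25 (u(R, c) = (14/5 - 2)**2 = (4/5)**2 = 16/25)
u(-3, 7)*97 - 4 = (16/25)*97 - 4 = 1552/25 - 4 = 1452/25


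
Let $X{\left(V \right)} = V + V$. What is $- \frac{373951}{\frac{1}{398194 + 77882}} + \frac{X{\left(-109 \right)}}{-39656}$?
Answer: $- \frac{3529960920960419}{19828} \approx -1.7803 \cdot 10^{11}$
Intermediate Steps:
$X{\left(V \right)} = 2 V$
$- \frac{373951}{\frac{1}{398194 + 77882}} + \frac{X{\left(-109 \right)}}{-39656} = - \frac{373951}{\frac{1}{398194 + 77882}} + \frac{2 \left(-109\right)}{-39656} = - \frac{373951}{\frac{1}{476076}} - - \frac{109}{19828} = - 373951 \frac{1}{\frac{1}{476076}} + \frac{109}{19828} = \left(-373951\right) 476076 + \frac{109}{19828} = -178029096276 + \frac{109}{19828} = - \frac{3529960920960419}{19828}$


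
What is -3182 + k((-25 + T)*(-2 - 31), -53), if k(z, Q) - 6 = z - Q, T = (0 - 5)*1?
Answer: -2133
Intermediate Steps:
T = -5 (T = -5*1 = -5)
k(z, Q) = 6 + z - Q (k(z, Q) = 6 + (z - Q) = 6 + z - Q)
-3182 + k((-25 + T)*(-2 - 31), -53) = -3182 + (6 + (-25 - 5)*(-2 - 31) - 1*(-53)) = -3182 + (6 - 30*(-33) + 53) = -3182 + (6 + 990 + 53) = -3182 + 1049 = -2133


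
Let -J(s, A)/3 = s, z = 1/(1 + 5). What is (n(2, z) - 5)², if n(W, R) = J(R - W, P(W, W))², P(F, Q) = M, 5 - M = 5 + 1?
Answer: 10201/16 ≈ 637.56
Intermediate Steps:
z = ⅙ (z = 1/6 = ⅙ ≈ 0.16667)
M = -1 (M = 5 - (5 + 1) = 5 - 1*6 = 5 - 6 = -1)
P(F, Q) = -1
J(s, A) = -3*s
n(W, R) = (-3*R + 3*W)² (n(W, R) = (-3*(R - W))² = (-3*R + 3*W)²)
(n(2, z) - 5)² = (9*(2 - 1*⅙)² - 5)² = (9*(2 - ⅙)² - 5)² = (9*(11/6)² - 5)² = (9*(121/36) - 5)² = (121/4 - 5)² = (101/4)² = 10201/16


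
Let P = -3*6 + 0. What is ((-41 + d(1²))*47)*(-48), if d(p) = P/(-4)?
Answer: 82344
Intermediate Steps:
P = -18 (P = -18 + 0 = -18)
d(p) = 9/2 (d(p) = -18/(-4) = -18*(-¼) = 9/2)
((-41 + d(1²))*47)*(-48) = ((-41 + 9/2)*47)*(-48) = -73/2*47*(-48) = -3431/2*(-48) = 82344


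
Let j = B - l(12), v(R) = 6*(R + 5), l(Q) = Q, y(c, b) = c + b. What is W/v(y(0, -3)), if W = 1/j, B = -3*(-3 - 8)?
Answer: 1/252 ≈ 0.0039683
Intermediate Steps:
y(c, b) = b + c
B = 33 (B = -3*(-11) = 33)
v(R) = 30 + 6*R (v(R) = 6*(5 + R) = 30 + 6*R)
j = 21 (j = 33 - 1*12 = 33 - 12 = 21)
W = 1/21 ≈ 0.047619
W/v(y(0, -3)) = 1/(21*(30 + 6*(-3 + 0))) = 1/(21*(30 + 6*(-3))) = 1/(21*(30 - 18)) = (1/21)/12 = (1/21)*(1/12) = 1/252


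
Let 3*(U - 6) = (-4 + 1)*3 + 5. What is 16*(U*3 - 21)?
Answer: -112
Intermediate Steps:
U = 14/3 (U = 6 + ((-4 + 1)*3 + 5)/3 = 6 + (-3*3 + 5)/3 = 6 + (-9 + 5)/3 = 6 + (1/3)*(-4) = 6 - 4/3 = 14/3 ≈ 4.6667)
16*(U*3 - 21) = 16*((14/3)*3 - 21) = 16*(14 - 21) = 16*(-7) = -112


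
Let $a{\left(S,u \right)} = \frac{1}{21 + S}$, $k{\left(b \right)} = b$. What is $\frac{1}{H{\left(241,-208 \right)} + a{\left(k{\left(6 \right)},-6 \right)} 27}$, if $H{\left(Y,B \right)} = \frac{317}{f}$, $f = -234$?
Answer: $- \frac{234}{83} \approx -2.8193$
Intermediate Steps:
$H{\left(Y,B \right)} = - \frac{317}{234}$ ($H{\left(Y,B \right)} = \frac{317}{-234} = 317 \left(- \frac{1}{234}\right) = - \frac{317}{234}$)
$\frac{1}{H{\left(241,-208 \right)} + a{\left(k{\left(6 \right)},-6 \right)} 27} = \frac{1}{- \frac{317}{234} + \frac{1}{21 + 6} \cdot 27} = \frac{1}{- \frac{317}{234} + \frac{1}{27} \cdot 27} = \frac{1}{- \frac{317}{234} + 1} = \frac{1}{- \frac{83}{234}} = - \frac{234}{83}$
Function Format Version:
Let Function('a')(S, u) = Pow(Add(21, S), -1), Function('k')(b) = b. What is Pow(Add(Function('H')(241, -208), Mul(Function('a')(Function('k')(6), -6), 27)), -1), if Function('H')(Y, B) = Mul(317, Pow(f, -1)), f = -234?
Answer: Rational(-234, 83) ≈ -2.8193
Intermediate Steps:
Function('H')(Y, B) = Rational(-317, 234) (Function('H')(Y, B) = Mul(317, Pow(-234, -1)) = Mul(317, Rational(-1, 234)) = Rational(-317, 234))
Pow(Add(Function('H')(241, -208), Mul(Function('a')(Function('k')(6), -6), 27)), -1) = Pow(Add(Rational(-317, 234), Mul(Pow(Add(21, 6), -1), 27)), -1) = Pow(Add(Rational(-317, 234), Mul(Pow(27, -1), 27)), -1) = Pow(Add(Rational(-317, 234), Mul(Rational(1, 27), 27)), -1) = Pow(Add(Rational(-317, 234), 1), -1) = Pow(Rational(-83, 234), -1) = Rational(-234, 83)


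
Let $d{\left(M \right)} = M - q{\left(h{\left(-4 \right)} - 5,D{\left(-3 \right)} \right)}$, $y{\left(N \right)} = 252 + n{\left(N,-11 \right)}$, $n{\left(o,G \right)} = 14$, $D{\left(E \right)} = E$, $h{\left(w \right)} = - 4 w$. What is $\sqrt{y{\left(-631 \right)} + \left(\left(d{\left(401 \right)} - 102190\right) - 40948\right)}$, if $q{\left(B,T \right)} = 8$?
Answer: $9 i \sqrt{1759} \approx 377.46 i$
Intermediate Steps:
$y{\left(N \right)} = 266$ ($y{\left(N \right)} = 252 + 14 = 266$)
$d{\left(M \right)} = -8 + M$ ($d{\left(M \right)} = M - 8 = -8 + M$)
$\sqrt{y{\left(-631 \right)} + \left(\left(d{\left(401 \right)} - 102190\right) - 40948\right)} = \sqrt{266 + \left(\left(\left(-8 + 401\right) - 102190\right) - 40948\right)} = \sqrt{266 + \left(\left(393 - 102190\right) - 40948\right)} = \sqrt{266 - 142745} = \sqrt{-142479} = 9 i \sqrt{1759}$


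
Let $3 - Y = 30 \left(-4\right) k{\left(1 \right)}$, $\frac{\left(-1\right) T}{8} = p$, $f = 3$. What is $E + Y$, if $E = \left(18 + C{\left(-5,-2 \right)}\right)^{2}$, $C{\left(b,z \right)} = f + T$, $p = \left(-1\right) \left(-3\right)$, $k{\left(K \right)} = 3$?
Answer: $372$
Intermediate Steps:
$p = 3$
$T = -24$ ($T = \left(-8\right) 3 = -24$)
$C{\left(b,z \right)} = -21$ ($C{\left(b,z \right)} = 3 - 24 = -21$)
$Y = 363$ ($Y = 3 - 30 \left(-4\right) 3 = 3 - \left(-120\right) 3 = 3 - -360 = 3 + 360 = 363$)
$E = 9$ ($E = \left(18 - 21\right)^{2} = \left(-3\right)^{2} = 9$)
$E + Y = 9 + 363 = 372$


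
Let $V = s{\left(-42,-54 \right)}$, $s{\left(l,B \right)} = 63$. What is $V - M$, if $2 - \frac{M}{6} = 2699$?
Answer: $16245$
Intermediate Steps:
$M = -16182$ ($M = 12 - 16194 = -16182$)
$V = 63$
$V - M = 63 - -16182 = 63 + 16182 = 16245$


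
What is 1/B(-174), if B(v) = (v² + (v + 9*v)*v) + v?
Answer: 1/332862 ≈ 3.0042e-6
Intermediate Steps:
B(v) = v + 11*v² (B(v) = (v² + (10*v)*v) + v = (v² + 10*v²) + v = 11*v² + v = v + 11*v²)
1/B(-174) = 1/(-174*(1 + 11*(-174))) = 1/(-174*(1 - 1914)) = 1/(-174*(-1913)) = 1/332862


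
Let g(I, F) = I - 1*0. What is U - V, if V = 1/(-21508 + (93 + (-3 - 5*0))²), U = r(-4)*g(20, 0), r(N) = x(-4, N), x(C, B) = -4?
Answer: -1072639/13408 ≈ -80.000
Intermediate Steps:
r(N) = -4
g(I, F) = I (g(I, F) = I + 0 = I)
U = -80 (U = -4*20 = -80)
V = -1/13408 (V = 1/(-21508 + (93 + (-3 + 0))²) = 1/(-21508 + (93 - 3)²) = 1/(-21508 + 90²) = 1/(-21508 + 8100) = 1/(-13408) = -1/13408 ≈ -7.4582e-5)
U - V = -80 - 1*(-1/13408) = -80 + 1/13408 = -1072639/13408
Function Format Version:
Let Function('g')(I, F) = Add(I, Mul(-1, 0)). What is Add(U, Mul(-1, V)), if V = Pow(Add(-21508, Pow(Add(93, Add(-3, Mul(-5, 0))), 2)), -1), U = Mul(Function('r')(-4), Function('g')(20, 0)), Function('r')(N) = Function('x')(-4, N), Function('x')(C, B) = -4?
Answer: Rational(-1072639, 13408) ≈ -80.000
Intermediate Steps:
Function('r')(N) = -4
Function('g')(I, F) = I (Function('g')(I, F) = Add(I, 0) = I)
U = -80 (U = Mul(-4, 20) = -80)
V = Rational(-1, 13408) (V = Pow(Add(-21508, Pow(Add(93, Add(-3, 0)), 2)), -1) = Pow(Add(-21508, Pow(Add(93, -3), 2)), -1) = Pow(Add(-21508, Pow(90, 2)), -1) = Pow(Add(-21508, 8100), -1) = Pow(-13408, -1) = Rational(-1, 13408) ≈ -7.4582e-5)
Add(U, Mul(-1, V)) = Add(-80, Mul(-1, Rational(-1, 13408))) = Add(-80, Rational(1, 13408)) = Rational(-1072639, 13408)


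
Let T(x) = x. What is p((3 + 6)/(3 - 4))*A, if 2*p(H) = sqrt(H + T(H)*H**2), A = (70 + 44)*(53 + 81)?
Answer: 22914*I*sqrt(82) ≈ 2.075e+5*I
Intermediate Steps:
A = 15276 (A = 114*134 = 15276)
p(H) = sqrt(H + H**3)/2 (p(H) = sqrt(H + H*H**2)/2 = sqrt(H + H**3)/2)
p((3 + 6)/(3 - 4))*A = (sqrt((3 + 6)/(3 - 4) + ((3 + 6)/(3 - 4))**3)/2)*15276 = (sqrt(9/(-1) + (9/(-1))**3)/2)*15276 = (sqrt(9*(-1) + (9*(-1))**3)/2)*15276 = (sqrt(-9 + (-9)**3)/2)*15276 = (sqrt(-9 - 729)/2)*15276 = (sqrt(-738)/2)*15276 = ((3*I*sqrt(82))/2)*15276 = (3*I*sqrt(82)/2)*15276 = 22914*I*sqrt(82)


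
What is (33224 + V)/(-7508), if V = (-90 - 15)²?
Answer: -44249/7508 ≈ -5.8936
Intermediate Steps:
V = 11025 (V = (-105)² = 11025)
(33224 + V)/(-7508) = (33224 + 11025)/(-7508) = 44249*(-1/7508) = -44249/7508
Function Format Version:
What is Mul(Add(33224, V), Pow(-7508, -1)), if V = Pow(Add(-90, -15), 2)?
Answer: Rational(-44249, 7508) ≈ -5.8936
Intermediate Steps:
V = 11025 (V = Pow(-105, 2) = 11025)
Mul(Add(33224, V), Pow(-7508, -1)) = Mul(Add(33224, 11025), Pow(-7508, -1)) = Mul(44249, Rational(-1, 7508)) = Rational(-44249, 7508)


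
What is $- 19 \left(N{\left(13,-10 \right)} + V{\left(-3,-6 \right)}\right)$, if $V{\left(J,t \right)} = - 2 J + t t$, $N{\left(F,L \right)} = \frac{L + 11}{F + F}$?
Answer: $- \frac{20767}{26} \approx -798.73$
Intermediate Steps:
$N{\left(F,L \right)} = \frac{11 + L}{2 F}$
$V{\left(J,t \right)} = t^{2} - 2 J$ ($V{\left(J,t \right)} = - 2 J + t^{2} = t^{2} - 2 J$)
$- 19 \left(N{\left(13,-10 \right)} + V{\left(-3,-6 \right)}\right) = - 19 \left(\frac{11 - 10}{2 \cdot 13} - \left(-6 - \left(-6\right)^{2}\right)\right) = - 19 \left(\frac{1}{2} \cdot \frac{1}{13} \cdot 1 + \left(36 + 6\right)\right) = - 19 \left(\frac{1}{26} + 42\right) = \left(-19\right) \frac{1093}{26} = - \frac{20767}{26}$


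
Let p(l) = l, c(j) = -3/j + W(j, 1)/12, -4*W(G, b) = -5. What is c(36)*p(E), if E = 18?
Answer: 3/8 ≈ 0.37500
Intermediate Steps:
W(G, b) = 5/4 (W(G, b) = -¼*(-5) = 5/4)
c(j) = 5/48 - 3/j (c(j) = -3/j + (5/4)/12 = -3/j + (5/4)*(1/12) = -3/j + 5/48 = 5/48 - 3/j)
c(36)*p(E) = (5/48 - 3/36)*18 = (5/48 - 3*1/36)*18 = (5/48 - 1/12)*18 = (1/48)*18 = 3/8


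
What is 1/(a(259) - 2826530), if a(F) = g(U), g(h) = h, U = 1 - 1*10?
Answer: -1/2826539 ≈ -3.5379e-7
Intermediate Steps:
U = -9 (U = 1 - 10 = -9)
a(F) = -9
1/(a(259) - 2826530) = 1/(-9 - 2826530) = 1/(-2826539) = -1/2826539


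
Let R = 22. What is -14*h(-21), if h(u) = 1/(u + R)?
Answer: -14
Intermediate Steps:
h(u) = 1/(22 + u) (h(u) = 1/(u + 22) = 1/(22 + u))
-14*h(-21) = -14/(22 - 21) = -14/1 = -14*1 = -14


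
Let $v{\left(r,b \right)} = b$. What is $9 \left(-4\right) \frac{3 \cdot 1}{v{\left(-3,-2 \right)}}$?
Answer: $54$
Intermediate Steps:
$9 \left(-4\right) \frac{3 \cdot 1}{v{\left(-3,-2 \right)}} = 9 \left(-4\right) \frac{3 \cdot 1}{-2} = - 36 \cdot 3 \left(- \frac{1}{2}\right) = \left(-36\right) \left(- \frac{3}{2}\right) = 54$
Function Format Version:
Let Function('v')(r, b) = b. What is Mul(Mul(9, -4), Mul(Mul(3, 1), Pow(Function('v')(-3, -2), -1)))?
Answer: 54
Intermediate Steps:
Mul(Mul(9, -4), Mul(Mul(3, 1), Pow(Function('v')(-3, -2), -1))) = Mul(Mul(9, -4), Mul(Mul(3, 1), Pow(-2, -1))) = Mul(-36, Mul(3, Rational(-1, 2))) = Mul(-36, Rational(-3, 2)) = 54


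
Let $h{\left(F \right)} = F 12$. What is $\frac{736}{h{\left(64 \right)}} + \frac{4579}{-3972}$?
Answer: $- \frac{515}{2648} \approx -0.19449$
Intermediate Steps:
$h{\left(F \right)} = 12 F$
$\frac{736}{h{\left(64 \right)}} + \frac{4579}{-3972} = \frac{736}{12 \cdot 64} + \frac{4579}{-3972} = \frac{736}{768} + 4579 \left(- \frac{1}{3972}\right) = 736 \cdot \frac{1}{768} - \frac{4579}{3972} = \frac{23}{24} - \frac{4579}{3972} = - \frac{515}{2648}$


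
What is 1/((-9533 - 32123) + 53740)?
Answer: 1/12084 ≈ 8.2754e-5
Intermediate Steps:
1/((-9533 - 32123) + 53740) = 1/(-41656 + 53740) = 1/12084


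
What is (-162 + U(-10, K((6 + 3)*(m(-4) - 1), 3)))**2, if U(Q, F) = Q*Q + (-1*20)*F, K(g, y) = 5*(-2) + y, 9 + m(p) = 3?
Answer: 6084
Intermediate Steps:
m(p) = -6 (m(p) = -9 + 3 = -6)
K(g, y) = -10 + y
U(Q, F) = Q**2 - 20*F
(-162 + U(-10, K((6 + 3)*(m(-4) - 1), 3)))**2 = (-162 + ((-10)**2 - 20*(-10 + 3)))**2 = (-162 + (100 - 20*(-7)))**2 = (-162 + (100 + 140))**2 = (-162 + 240)**2 = 78**2 = 6084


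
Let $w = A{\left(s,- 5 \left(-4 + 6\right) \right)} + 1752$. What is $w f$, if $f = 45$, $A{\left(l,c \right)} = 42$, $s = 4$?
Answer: $80730$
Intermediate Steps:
$w = 1794$ ($w = 42 + 1752 = 1794$)
$w f = 1794 \cdot 45 = 80730$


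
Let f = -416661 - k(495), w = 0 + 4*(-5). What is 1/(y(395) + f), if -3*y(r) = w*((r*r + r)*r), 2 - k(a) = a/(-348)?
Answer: 116/47732762927 ≈ 2.4302e-9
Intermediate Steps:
k(a) = 2 + a/348 (k(a) = 2 - a/(-348) = 2 - a*(-1)/348 = 2 - (-1)*a/348 = 2 + a/348)
w = -20 (w = 0 - 20 = -20)
y(r) = 20*r*(r + r²)/3 (y(r) = -(-20)*(r*r + r)*r/3 = -(-20)*(r² + r)*r/3 = -(-20)*(r + r²)*r/3 = -(-20)*r*(r + r²)/3 = 20*r*(r + r²)/3)
f = -48333073/116 (f = -416661 - (2 + (1/348)*495) = -416661 - (2 + 165/116) = -416661 - 1*397/116 = -416661 - 397/116 = -48333073/116 ≈ -4.1666e+5)
1/(y(395) + f) = 1/((20/3)*395²*(1 + 395) - 48333073/116) = 1/((20/3)*156025*396 - 48333073/116) = 1/(411906000 - 48333073/116) = 1/(47732762927/116) = 116/47732762927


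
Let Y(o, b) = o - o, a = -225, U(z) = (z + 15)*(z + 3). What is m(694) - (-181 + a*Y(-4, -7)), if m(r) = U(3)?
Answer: 289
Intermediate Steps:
U(z) = (3 + z)*(15 + z) (U(z) = (15 + z)*(3 + z) = (3 + z)*(15 + z))
m(r) = 108 (m(r) = 45 + 3² + 18*3 = 45 + 9 + 54 = 108)
Y(o, b) = 0
m(694) - (-181 + a*Y(-4, -7)) = 108 - (-181 - 225*0) = 108 - (-181 + 0) = 108 - 1*(-181) = 108 + 181 = 289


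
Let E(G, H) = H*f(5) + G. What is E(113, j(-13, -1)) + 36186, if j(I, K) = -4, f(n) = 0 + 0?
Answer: 36299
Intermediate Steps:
f(n) = 0
E(G, H) = G (E(G, H) = H*0 + G = 0 + G = G)
E(113, j(-13, -1)) + 36186 = 113 + 36186 = 36299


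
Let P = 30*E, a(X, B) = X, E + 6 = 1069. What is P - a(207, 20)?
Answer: 31683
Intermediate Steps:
E = 1063 (E = -6 + 1069 = 1063)
P = 31890 (P = 30*1063 = 31890)
P - a(207, 20) = 31890 - 1*207 = 31890 - 207 = 31683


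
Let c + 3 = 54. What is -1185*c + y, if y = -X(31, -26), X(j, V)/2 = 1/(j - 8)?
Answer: -1390007/23 ≈ -60435.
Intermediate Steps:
c = 51 (c = -3 + 54 = 51)
X(j, V) = 2/(-8 + j) (X(j, V) = 2/(j - 8) = 2/(-8 + j))
y = -2/23 (y = -2/(-8 + 31) = -2/23 ≈ -0.086957)
-1185*c + y = -1185*51 - 2/23 = -60435 - 2/23 = -1390007/23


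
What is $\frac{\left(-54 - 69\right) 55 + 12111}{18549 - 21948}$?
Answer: $- \frac{162}{103} \approx -1.5728$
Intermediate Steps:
$\frac{\left(-54 - 69\right) 55 + 12111}{18549 - 21948} = \frac{\left(-123\right) 55 + 12111}{-3399} = \left(-6765 + 12111\right) \left(- \frac{1}{3399}\right) = 5346 \left(- \frac{1}{3399}\right) = - \frac{162}{103}$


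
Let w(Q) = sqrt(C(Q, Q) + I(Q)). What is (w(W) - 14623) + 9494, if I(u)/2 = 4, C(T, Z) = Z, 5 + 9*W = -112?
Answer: -5129 + I*sqrt(5) ≈ -5129.0 + 2.2361*I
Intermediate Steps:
W = -13 (W = -5/9 + (1/9)*(-112) = -5/9 - 112/9 = -13)
I(u) = 8 (I(u) = 2*4 = 8)
w(Q) = sqrt(8 + Q) (w(Q) = sqrt(Q + 8) = sqrt(8 + Q))
(w(W) - 14623) + 9494 = (sqrt(8 - 13) - 14623) + 9494 = (sqrt(-5) - 14623) + 9494 = (I*sqrt(5) - 14623) + 9494 = (-14623 + I*sqrt(5)) + 9494 = -5129 + I*sqrt(5)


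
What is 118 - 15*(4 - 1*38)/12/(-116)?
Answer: 27291/232 ≈ 117.63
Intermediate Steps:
118 - 15*(4 - 1*38)/12/(-116) = 118 - 15*(4 - 38)*(1/12)*(-1)/116 = 118 - 15*(-34*1/12)*(-1)/116 = 118 - (-85)*(-1)/(2*116) = 118 - 15*17/696 = 118 - 85/232 = 27291/232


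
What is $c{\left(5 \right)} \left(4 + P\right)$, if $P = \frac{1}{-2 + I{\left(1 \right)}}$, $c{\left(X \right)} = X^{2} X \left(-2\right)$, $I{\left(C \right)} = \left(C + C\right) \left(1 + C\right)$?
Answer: $-1125$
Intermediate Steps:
$I{\left(C \right)} = 2 C \left(1 + C\right)$
$c{\left(X \right)} = - 2 X^{3}$ ($c{\left(X \right)} = X^{3} \left(-2\right) = - 2 X^{3}$)
$P = \frac{1}{2}$ ($P = \frac{1}{-2 + 2 \cdot 1 \left(1 + 1\right)} = \frac{1}{-2 + 2 \cdot 1 \cdot 2} = \frac{1}{-2 + 4} = \frac{1}{2} \approx 0.5$)
$c{\left(5 \right)} \left(4 + P\right) = - 2 \cdot 5^{3} \left(4 + \frac{1}{2}\right) = \left(-2\right) 125 \cdot \frac{9}{2} = \left(-250\right) \frac{9}{2} = -1125$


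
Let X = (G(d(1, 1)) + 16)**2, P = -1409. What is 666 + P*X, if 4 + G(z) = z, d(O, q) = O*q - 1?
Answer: -202230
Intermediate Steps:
d(O, q) = -1 + O*q
G(z) = -4 + z
X = 144 (X = ((-4 + (-1 + 1*1)) + 16)**2 = ((-4 + (-1 + 1)) + 16)**2 = ((-4 + 0) + 16)**2 = (-4 + 16)**2 = 12**2 = 144)
666 + P*X = 666 - 1409*144 = 666 - 202896 = -202230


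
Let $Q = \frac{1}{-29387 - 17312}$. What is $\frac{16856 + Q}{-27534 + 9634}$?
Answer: $- \frac{787158343}{835912100} \approx -0.94168$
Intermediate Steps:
$Q = - \frac{1}{46699}$ ($Q = \frac{1}{-46699} = - \frac{1}{46699} \approx -2.1414 \cdot 10^{-5}$)
$\frac{16856 + Q}{-27534 + 9634} = \frac{16856 - \frac{1}{46699}}{-27534 + 9634} = \frac{787158343}{46699 \left(-17900\right)} = \frac{787158343}{46699} \left(- \frac{1}{17900}\right) = - \frac{787158343}{835912100}$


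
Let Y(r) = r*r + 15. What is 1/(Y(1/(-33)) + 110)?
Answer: 1089/136126 ≈ 0.0079999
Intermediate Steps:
Y(r) = 15 + r**2 (Y(r) = r**2 + 15 = 15 + r**2)
1/(Y(1/(-33)) + 110) = 1/((15 + (1/(-33))**2) + 110) = 1/((15 + (-1/33)**2) + 110) = 1/((15 + 1/1089) + 110) = 1/(16336/1089 + 110) = 1/(136126/1089) = 1089/136126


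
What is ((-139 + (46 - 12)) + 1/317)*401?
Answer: -13346884/317 ≈ -42104.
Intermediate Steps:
((-139 + (46 - 12)) + 1/317)*401 = ((-139 + 34) + 1/317)*401 = (-105 + 1/317)*401 = -33284/317*401 = -13346884/317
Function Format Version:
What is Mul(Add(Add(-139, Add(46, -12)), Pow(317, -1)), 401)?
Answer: Rational(-13346884, 317) ≈ -42104.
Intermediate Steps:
Mul(Add(Add(-139, Add(46, -12)), Pow(317, -1)), 401) = Mul(Add(Add(-139, 34), Rational(1, 317)), 401) = Mul(Add(-105, Rational(1, 317)), 401) = Mul(Rational(-33284, 317), 401) = Rational(-13346884, 317)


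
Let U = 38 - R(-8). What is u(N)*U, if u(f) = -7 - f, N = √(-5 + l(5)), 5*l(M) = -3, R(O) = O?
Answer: -322 - 92*I*√35/5 ≈ -322.0 - 108.86*I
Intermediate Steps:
l(M) = -⅗ (l(M) = (⅕)*(-3) = -⅗)
N = 2*I*√35/5 (N = √(-5 - ⅗) = √(-28/5) = 2*I*√35/5 ≈ 2.3664*I)
U = 46 (U = 38 - 1*(-8) = 38 + 8 = 46)
u(N)*U = (-7 - 2*I*√35/5)*46 = -322 - 92*I*√35/5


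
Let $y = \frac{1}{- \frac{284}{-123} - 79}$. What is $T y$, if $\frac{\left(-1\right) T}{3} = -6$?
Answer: $- \frac{2214}{9433} \approx -0.23471$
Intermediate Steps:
$T = 18$ ($T = \left(-3\right) \left(-6\right) = 18$)
$y = - \frac{123}{9433}$ ($y = \frac{1}{\left(-284\right) \left(- \frac{1}{123}\right) - 79} = \frac{1}{\frac{284}{123} - 79} = \frac{1}{- \frac{9433}{123}} = - \frac{123}{9433} \approx -0.013039$)
$T y = 18 \left(- \frac{123}{9433}\right) = - \frac{2214}{9433}$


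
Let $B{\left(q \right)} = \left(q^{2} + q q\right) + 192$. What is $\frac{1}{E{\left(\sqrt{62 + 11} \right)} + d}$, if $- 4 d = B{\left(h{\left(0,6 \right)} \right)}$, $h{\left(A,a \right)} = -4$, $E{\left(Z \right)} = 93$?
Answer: $\frac{1}{37} \approx 0.027027$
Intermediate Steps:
$B{\left(q \right)} = 192 + 2 q^{2}$ ($B{\left(q \right)} = \left(q^{2} + q^{2}\right) + 192 = 2 q^{2} + 192 = 192 + 2 q^{2}$)
$d = -56$ ($d = - \frac{192 + 2 \left(-4\right)^{2}}{4} = - \frac{192 + 2 \cdot 16}{4} = - \frac{192 + 32}{4} = \left(- \frac{1}{4}\right) 224 = -56$)
$\frac{1}{E{\left(\sqrt{62 + 11} \right)} + d} = \frac{1}{93 - 56} = \frac{1}{37}$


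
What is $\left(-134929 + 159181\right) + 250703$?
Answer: $274955$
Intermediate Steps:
$\left(-134929 + 159181\right) + 250703 = 24252 + 250703 = 274955$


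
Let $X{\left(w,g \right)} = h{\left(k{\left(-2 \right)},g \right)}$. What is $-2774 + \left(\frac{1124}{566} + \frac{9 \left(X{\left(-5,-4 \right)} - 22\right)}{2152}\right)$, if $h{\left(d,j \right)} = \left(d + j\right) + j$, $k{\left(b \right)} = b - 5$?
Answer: $- \frac{1688295199}{609016} \approx -2772.2$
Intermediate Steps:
$k{\left(b \right)} = -5 + b$
$h{\left(d,j \right)} = d + 2 j$
$X{\left(w,g \right)} = -7 + 2 g$ ($X{\left(w,g \right)} = \left(-5 - 2\right) + 2 g = -7 + 2 g$)
$-2774 + \left(\frac{1124}{566} + \frac{9 \left(X{\left(-5,-4 \right)} - 22\right)}{2152}\right) = -2774 + \left(\frac{1124}{566} + \frac{9 \left(\left(-7 + 2 \left(-4\right)\right) - 22\right)}{2152}\right) = -2774 + \left(1124 \cdot \frac{1}{566} + 9 \left(\left(-7 - 8\right) - 22\right) \frac{1}{2152}\right) = -2774 + \left(\frac{562}{283} + 9 \left(-15 - 22\right) \frac{1}{2152}\right) = -2774 + \left(\frac{562}{283} + 9 \left(-37\right) \frac{1}{2152}\right) = -2774 + \left(\frac{562}{283} - \frac{333}{2152}\right) = -2774 + \frac{1115185}{609016} = - \frac{1688295199}{609016}$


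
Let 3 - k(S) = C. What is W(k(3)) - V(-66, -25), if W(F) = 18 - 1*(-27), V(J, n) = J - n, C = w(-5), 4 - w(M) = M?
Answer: 86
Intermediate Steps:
w(M) = 4 - M
C = 9 (C = 4 - 1*(-5) = 4 + 5 = 9)
k(S) = -6 (k(S) = 3 - 1*9 = 3 - 9 = -6)
W(F) = 45 (W(F) = 18 + 27 = 45)
W(k(3)) - V(-66, -25) = 45 - (-66 - 1*(-25)) = 45 - (-66 + 25) = 45 - 1*(-41) = 45 + 41 = 86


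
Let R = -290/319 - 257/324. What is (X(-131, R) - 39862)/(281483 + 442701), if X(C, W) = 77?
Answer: -39785/724184 ≈ -0.054938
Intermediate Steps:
R = -6067/3564 (R = -290*1/319 - 257*1/324 = -10/11 - 257/324 = -6067/3564 ≈ -1.7023)
(X(-131, R) - 39862)/(281483 + 442701) = (77 - 39862)/(281483 + 442701) = -39785/724184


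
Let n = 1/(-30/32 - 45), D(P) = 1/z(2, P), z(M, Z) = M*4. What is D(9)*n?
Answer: -2/735 ≈ -0.0027211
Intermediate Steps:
z(M, Z) = 4*M
D(P) = ⅛ (D(P) = 1/(4*2) = 1/8 = ⅛)
n = -16/735 (n = 1/(-30*1/32 - 45) = 1/(-15/16 - 45) = 1/(-735/16) = -16/735 ≈ -0.021769)
D(9)*n = (⅛)*(-16/735) = -2/735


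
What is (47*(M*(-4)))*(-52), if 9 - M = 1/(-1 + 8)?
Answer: 606112/7 ≈ 86587.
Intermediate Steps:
M = 62/7 (M = 9 - 1/(-1 + 8) = 9 - 1/7 = 9 - 1*⅐ = 9 - ⅐ = 62/7 ≈ 8.8571)
(47*(M*(-4)))*(-52) = (47*((62/7)*(-4)))*(-52) = (47*(-248/7))*(-52) = -11656/7*(-52) = 606112/7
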